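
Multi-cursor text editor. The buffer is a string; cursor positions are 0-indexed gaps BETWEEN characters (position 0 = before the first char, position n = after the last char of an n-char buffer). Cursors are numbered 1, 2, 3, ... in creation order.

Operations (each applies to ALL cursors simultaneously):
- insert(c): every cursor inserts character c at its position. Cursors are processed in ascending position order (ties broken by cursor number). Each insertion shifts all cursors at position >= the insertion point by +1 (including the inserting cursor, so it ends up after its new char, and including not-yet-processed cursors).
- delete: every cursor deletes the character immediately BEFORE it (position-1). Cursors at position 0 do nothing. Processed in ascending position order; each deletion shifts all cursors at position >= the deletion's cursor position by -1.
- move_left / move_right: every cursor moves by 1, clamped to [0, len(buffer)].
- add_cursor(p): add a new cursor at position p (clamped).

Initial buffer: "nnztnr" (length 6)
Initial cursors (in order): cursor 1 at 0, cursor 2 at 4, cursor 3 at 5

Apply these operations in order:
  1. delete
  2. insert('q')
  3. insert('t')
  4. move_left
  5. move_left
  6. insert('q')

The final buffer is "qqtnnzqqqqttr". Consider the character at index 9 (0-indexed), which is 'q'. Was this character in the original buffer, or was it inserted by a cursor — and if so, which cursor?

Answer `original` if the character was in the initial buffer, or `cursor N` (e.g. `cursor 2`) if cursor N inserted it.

After op 1 (delete): buffer="nnzr" (len 4), cursors c1@0 c2@3 c3@3, authorship ....
After op 2 (insert('q')): buffer="qnnzqqr" (len 7), cursors c1@1 c2@6 c3@6, authorship 1...23.
After op 3 (insert('t')): buffer="qtnnzqqttr" (len 10), cursors c1@2 c2@9 c3@9, authorship 11...2323.
After op 4 (move_left): buffer="qtnnzqqttr" (len 10), cursors c1@1 c2@8 c3@8, authorship 11...2323.
After op 5 (move_left): buffer="qtnnzqqttr" (len 10), cursors c1@0 c2@7 c3@7, authorship 11...2323.
After op 6 (insert('q')): buffer="qqtnnzqqqqttr" (len 13), cursors c1@1 c2@10 c3@10, authorship 111...232323.
Authorship (.=original, N=cursor N): 1 1 1 . . . 2 3 2 3 2 3 .
Index 9: author = 3

Answer: cursor 3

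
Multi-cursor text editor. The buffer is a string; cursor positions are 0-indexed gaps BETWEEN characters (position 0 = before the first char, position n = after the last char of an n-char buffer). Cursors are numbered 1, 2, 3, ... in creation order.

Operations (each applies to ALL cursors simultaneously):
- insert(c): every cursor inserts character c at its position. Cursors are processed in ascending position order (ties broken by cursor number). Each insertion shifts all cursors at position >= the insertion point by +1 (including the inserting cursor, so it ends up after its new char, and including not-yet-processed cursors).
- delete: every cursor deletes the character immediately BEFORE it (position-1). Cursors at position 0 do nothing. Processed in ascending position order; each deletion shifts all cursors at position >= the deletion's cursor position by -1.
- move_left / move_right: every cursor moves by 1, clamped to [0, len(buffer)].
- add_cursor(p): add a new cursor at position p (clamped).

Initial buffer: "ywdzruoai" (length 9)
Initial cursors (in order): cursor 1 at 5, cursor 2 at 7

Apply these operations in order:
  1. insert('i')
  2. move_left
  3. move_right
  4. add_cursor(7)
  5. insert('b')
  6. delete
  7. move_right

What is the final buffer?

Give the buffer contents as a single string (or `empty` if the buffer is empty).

Answer: ywdzriuoiai

Derivation:
After op 1 (insert('i')): buffer="ywdzriuoiai" (len 11), cursors c1@6 c2@9, authorship .....1..2..
After op 2 (move_left): buffer="ywdzriuoiai" (len 11), cursors c1@5 c2@8, authorship .....1..2..
After op 3 (move_right): buffer="ywdzriuoiai" (len 11), cursors c1@6 c2@9, authorship .....1..2..
After op 4 (add_cursor(7)): buffer="ywdzriuoiai" (len 11), cursors c1@6 c3@7 c2@9, authorship .....1..2..
After op 5 (insert('b')): buffer="ywdzribuboibai" (len 14), cursors c1@7 c3@9 c2@12, authorship .....11.3.22..
After op 6 (delete): buffer="ywdzriuoiai" (len 11), cursors c1@6 c3@7 c2@9, authorship .....1..2..
After op 7 (move_right): buffer="ywdzriuoiai" (len 11), cursors c1@7 c3@8 c2@10, authorship .....1..2..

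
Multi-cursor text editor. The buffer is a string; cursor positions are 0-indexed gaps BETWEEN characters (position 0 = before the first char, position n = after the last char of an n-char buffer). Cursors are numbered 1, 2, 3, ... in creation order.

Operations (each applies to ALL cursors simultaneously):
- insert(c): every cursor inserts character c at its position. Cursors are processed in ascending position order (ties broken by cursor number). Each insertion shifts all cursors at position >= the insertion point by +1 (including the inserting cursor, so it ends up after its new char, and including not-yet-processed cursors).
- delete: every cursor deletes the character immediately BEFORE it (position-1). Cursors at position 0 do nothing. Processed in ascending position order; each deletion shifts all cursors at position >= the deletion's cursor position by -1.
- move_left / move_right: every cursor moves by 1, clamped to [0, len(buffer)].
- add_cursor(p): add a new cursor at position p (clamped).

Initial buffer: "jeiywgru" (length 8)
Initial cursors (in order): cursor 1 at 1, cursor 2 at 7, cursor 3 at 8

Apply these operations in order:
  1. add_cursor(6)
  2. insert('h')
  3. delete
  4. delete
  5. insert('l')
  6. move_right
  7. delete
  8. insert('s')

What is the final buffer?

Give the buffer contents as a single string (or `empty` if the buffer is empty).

After op 1 (add_cursor(6)): buffer="jeiywgru" (len 8), cursors c1@1 c4@6 c2@7 c3@8, authorship ........
After op 2 (insert('h')): buffer="jheiywghrhuh" (len 12), cursors c1@2 c4@8 c2@10 c3@12, authorship .1.....4.2.3
After op 3 (delete): buffer="jeiywgru" (len 8), cursors c1@1 c4@6 c2@7 c3@8, authorship ........
After op 4 (delete): buffer="eiyw" (len 4), cursors c1@0 c2@4 c3@4 c4@4, authorship ....
After op 5 (insert('l')): buffer="leiywlll" (len 8), cursors c1@1 c2@8 c3@8 c4@8, authorship 1....234
After op 6 (move_right): buffer="leiywlll" (len 8), cursors c1@2 c2@8 c3@8 c4@8, authorship 1....234
After op 7 (delete): buffer="liyw" (len 4), cursors c1@1 c2@4 c3@4 c4@4, authorship 1...
After op 8 (insert('s')): buffer="lsiywsss" (len 8), cursors c1@2 c2@8 c3@8 c4@8, authorship 11...234

Answer: lsiywsss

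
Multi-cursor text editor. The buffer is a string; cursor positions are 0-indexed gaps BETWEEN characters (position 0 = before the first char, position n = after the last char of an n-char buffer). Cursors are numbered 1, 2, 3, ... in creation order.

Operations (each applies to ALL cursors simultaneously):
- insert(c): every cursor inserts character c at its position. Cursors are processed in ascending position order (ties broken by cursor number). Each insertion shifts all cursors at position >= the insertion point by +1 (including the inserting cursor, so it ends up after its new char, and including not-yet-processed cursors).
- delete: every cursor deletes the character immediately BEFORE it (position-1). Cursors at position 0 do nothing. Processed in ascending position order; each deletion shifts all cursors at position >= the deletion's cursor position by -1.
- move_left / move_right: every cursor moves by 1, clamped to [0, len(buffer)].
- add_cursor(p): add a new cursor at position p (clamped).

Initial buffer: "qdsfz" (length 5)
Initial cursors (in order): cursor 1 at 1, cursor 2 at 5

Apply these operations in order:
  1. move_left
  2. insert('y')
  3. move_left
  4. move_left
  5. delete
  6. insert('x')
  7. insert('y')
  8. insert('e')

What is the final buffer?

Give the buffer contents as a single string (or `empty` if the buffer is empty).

Answer: xyeyqdxyefyz

Derivation:
After op 1 (move_left): buffer="qdsfz" (len 5), cursors c1@0 c2@4, authorship .....
After op 2 (insert('y')): buffer="yqdsfyz" (len 7), cursors c1@1 c2@6, authorship 1....2.
After op 3 (move_left): buffer="yqdsfyz" (len 7), cursors c1@0 c2@5, authorship 1....2.
After op 4 (move_left): buffer="yqdsfyz" (len 7), cursors c1@0 c2@4, authorship 1....2.
After op 5 (delete): buffer="yqdfyz" (len 6), cursors c1@0 c2@3, authorship 1...2.
After op 6 (insert('x')): buffer="xyqdxfyz" (len 8), cursors c1@1 c2@5, authorship 11..2.2.
After op 7 (insert('y')): buffer="xyyqdxyfyz" (len 10), cursors c1@2 c2@7, authorship 111..22.2.
After op 8 (insert('e')): buffer="xyeyqdxyefyz" (len 12), cursors c1@3 c2@9, authorship 1111..222.2.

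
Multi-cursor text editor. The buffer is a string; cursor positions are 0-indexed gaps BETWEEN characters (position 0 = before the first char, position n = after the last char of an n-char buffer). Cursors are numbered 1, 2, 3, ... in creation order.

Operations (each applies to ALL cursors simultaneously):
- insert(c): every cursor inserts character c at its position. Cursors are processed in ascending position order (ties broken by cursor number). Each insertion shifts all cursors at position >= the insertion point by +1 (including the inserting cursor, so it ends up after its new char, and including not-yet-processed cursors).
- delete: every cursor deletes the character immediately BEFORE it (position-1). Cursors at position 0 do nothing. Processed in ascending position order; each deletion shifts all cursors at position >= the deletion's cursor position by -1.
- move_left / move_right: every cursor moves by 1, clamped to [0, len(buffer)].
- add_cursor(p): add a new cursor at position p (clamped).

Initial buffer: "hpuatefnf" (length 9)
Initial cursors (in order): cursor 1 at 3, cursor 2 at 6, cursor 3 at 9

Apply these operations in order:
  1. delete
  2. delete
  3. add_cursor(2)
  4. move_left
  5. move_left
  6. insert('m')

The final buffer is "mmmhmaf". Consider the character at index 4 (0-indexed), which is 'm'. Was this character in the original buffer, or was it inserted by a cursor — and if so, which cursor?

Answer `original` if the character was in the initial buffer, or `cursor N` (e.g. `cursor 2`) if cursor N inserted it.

After op 1 (delete): buffer="hpatfn" (len 6), cursors c1@2 c2@4 c3@6, authorship ......
After op 2 (delete): buffer="haf" (len 3), cursors c1@1 c2@2 c3@3, authorship ...
After op 3 (add_cursor(2)): buffer="haf" (len 3), cursors c1@1 c2@2 c4@2 c3@3, authorship ...
After op 4 (move_left): buffer="haf" (len 3), cursors c1@0 c2@1 c4@1 c3@2, authorship ...
After op 5 (move_left): buffer="haf" (len 3), cursors c1@0 c2@0 c4@0 c3@1, authorship ...
After op 6 (insert('m')): buffer="mmmhmaf" (len 7), cursors c1@3 c2@3 c4@3 c3@5, authorship 124.3..
Authorship (.=original, N=cursor N): 1 2 4 . 3 . .
Index 4: author = 3

Answer: cursor 3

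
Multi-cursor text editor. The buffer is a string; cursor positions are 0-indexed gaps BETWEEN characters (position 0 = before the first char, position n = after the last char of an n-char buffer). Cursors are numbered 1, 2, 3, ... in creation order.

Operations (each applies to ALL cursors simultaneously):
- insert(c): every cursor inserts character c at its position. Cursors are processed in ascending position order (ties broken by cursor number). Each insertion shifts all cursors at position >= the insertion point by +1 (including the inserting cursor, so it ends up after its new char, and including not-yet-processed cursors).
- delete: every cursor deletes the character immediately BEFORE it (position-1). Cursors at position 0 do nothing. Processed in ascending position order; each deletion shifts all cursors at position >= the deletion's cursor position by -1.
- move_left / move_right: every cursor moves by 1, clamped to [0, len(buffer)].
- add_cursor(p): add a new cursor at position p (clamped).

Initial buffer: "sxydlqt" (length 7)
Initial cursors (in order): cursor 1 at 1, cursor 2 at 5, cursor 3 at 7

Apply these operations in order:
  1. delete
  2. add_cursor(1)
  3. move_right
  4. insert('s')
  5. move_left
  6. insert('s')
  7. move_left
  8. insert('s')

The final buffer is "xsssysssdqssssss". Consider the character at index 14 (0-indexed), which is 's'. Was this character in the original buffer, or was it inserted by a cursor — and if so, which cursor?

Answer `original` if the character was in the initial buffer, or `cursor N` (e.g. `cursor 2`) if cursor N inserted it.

After op 1 (delete): buffer="xydq" (len 4), cursors c1@0 c2@3 c3@4, authorship ....
After op 2 (add_cursor(1)): buffer="xydq" (len 4), cursors c1@0 c4@1 c2@3 c3@4, authorship ....
After op 3 (move_right): buffer="xydq" (len 4), cursors c1@1 c4@2 c2@4 c3@4, authorship ....
After op 4 (insert('s')): buffer="xsysdqss" (len 8), cursors c1@2 c4@4 c2@8 c3@8, authorship .1.4..23
After op 5 (move_left): buffer="xsysdqss" (len 8), cursors c1@1 c4@3 c2@7 c3@7, authorship .1.4..23
After op 6 (insert('s')): buffer="xssyssdqssss" (len 12), cursors c1@2 c4@5 c2@11 c3@11, authorship .11.44..2233
After op 7 (move_left): buffer="xssyssdqssss" (len 12), cursors c1@1 c4@4 c2@10 c3@10, authorship .11.44..2233
After op 8 (insert('s')): buffer="xsssysssdqssssss" (len 16), cursors c1@2 c4@6 c2@14 c3@14, authorship .111.444..222333
Authorship (.=original, N=cursor N): . 1 1 1 . 4 4 4 . . 2 2 2 3 3 3
Index 14: author = 3

Answer: cursor 3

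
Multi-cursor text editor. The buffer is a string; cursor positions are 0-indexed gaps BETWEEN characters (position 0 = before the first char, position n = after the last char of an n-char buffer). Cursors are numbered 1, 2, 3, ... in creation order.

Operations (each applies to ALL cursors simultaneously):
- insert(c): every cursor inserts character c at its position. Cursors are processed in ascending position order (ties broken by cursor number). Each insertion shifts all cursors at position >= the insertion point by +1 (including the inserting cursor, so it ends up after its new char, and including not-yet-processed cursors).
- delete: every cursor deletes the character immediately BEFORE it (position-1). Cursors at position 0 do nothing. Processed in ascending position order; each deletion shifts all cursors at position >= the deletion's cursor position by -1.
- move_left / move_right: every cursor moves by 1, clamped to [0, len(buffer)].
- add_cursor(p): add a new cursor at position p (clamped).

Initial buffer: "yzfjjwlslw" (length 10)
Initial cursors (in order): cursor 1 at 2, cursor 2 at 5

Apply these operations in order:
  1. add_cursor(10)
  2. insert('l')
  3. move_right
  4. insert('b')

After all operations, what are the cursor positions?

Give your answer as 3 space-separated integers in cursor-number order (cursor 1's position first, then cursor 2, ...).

Answer: 5 10 16

Derivation:
After op 1 (add_cursor(10)): buffer="yzfjjwlslw" (len 10), cursors c1@2 c2@5 c3@10, authorship ..........
After op 2 (insert('l')): buffer="yzlfjjlwlslwl" (len 13), cursors c1@3 c2@7 c3@13, authorship ..1...2.....3
After op 3 (move_right): buffer="yzlfjjlwlslwl" (len 13), cursors c1@4 c2@8 c3@13, authorship ..1...2.....3
After op 4 (insert('b')): buffer="yzlfbjjlwblslwlb" (len 16), cursors c1@5 c2@10 c3@16, authorship ..1.1..2.2....33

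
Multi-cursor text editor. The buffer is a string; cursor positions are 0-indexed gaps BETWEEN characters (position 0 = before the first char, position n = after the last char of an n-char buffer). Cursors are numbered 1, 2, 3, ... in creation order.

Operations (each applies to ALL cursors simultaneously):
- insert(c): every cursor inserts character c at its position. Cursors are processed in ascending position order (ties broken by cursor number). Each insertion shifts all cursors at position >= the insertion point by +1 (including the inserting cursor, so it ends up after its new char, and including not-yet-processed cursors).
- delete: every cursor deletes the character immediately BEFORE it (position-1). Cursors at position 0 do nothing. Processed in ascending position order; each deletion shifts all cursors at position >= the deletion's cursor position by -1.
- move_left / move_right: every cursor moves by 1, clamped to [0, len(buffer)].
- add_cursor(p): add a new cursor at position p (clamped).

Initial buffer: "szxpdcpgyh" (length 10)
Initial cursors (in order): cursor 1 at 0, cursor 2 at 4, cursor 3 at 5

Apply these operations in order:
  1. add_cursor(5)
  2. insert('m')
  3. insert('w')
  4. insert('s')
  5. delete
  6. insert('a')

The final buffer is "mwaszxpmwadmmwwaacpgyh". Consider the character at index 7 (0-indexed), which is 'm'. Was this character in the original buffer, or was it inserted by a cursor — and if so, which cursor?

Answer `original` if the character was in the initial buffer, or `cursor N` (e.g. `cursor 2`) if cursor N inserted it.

Answer: cursor 2

Derivation:
After op 1 (add_cursor(5)): buffer="szxpdcpgyh" (len 10), cursors c1@0 c2@4 c3@5 c4@5, authorship ..........
After op 2 (insert('m')): buffer="mszxpmdmmcpgyh" (len 14), cursors c1@1 c2@6 c3@9 c4@9, authorship 1....2.34.....
After op 3 (insert('w')): buffer="mwszxpmwdmmwwcpgyh" (len 18), cursors c1@2 c2@8 c3@13 c4@13, authorship 11....22.3434.....
After op 4 (insert('s')): buffer="mwsszxpmwsdmmwwsscpgyh" (len 22), cursors c1@3 c2@10 c3@17 c4@17, authorship 111....222.343434.....
After op 5 (delete): buffer="mwszxpmwdmmwwcpgyh" (len 18), cursors c1@2 c2@8 c3@13 c4@13, authorship 11....22.3434.....
After op 6 (insert('a')): buffer="mwaszxpmwadmmwwaacpgyh" (len 22), cursors c1@3 c2@10 c3@17 c4@17, authorship 111....222.343434.....
Authorship (.=original, N=cursor N): 1 1 1 . . . . 2 2 2 . 3 4 3 4 3 4 . . . . .
Index 7: author = 2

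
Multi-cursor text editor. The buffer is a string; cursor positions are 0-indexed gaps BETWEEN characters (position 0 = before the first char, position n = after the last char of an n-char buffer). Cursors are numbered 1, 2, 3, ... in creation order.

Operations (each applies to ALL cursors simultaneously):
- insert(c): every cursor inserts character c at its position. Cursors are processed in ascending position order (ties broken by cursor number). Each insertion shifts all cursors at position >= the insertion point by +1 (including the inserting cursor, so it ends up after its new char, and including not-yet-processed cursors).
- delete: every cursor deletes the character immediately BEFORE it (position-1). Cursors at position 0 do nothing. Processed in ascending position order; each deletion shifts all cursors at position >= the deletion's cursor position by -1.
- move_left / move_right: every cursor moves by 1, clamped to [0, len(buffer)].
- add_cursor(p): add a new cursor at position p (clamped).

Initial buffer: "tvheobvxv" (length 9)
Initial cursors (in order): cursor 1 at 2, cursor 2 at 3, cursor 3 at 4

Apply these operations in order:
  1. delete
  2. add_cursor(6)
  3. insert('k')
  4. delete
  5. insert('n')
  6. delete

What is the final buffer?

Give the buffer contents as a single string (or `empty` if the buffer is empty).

Answer: tobvxv

Derivation:
After op 1 (delete): buffer="tobvxv" (len 6), cursors c1@1 c2@1 c3@1, authorship ......
After op 2 (add_cursor(6)): buffer="tobvxv" (len 6), cursors c1@1 c2@1 c3@1 c4@6, authorship ......
After op 3 (insert('k')): buffer="tkkkobvxvk" (len 10), cursors c1@4 c2@4 c3@4 c4@10, authorship .123.....4
After op 4 (delete): buffer="tobvxv" (len 6), cursors c1@1 c2@1 c3@1 c4@6, authorship ......
After op 5 (insert('n')): buffer="tnnnobvxvn" (len 10), cursors c1@4 c2@4 c3@4 c4@10, authorship .123.....4
After op 6 (delete): buffer="tobvxv" (len 6), cursors c1@1 c2@1 c3@1 c4@6, authorship ......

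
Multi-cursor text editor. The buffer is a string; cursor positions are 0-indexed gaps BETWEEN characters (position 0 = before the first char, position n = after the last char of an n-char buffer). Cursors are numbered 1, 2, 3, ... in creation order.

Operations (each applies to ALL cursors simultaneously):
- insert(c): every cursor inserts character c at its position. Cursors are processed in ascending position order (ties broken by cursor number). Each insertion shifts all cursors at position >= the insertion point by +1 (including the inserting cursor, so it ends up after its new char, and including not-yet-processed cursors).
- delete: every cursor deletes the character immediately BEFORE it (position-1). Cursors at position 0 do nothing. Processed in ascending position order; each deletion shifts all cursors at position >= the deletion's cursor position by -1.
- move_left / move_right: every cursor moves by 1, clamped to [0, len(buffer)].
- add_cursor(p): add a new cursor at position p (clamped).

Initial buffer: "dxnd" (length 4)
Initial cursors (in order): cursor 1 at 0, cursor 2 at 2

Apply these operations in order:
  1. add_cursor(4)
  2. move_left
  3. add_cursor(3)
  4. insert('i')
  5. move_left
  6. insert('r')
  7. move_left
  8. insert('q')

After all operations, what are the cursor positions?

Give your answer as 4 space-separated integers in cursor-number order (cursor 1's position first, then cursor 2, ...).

After op 1 (add_cursor(4)): buffer="dxnd" (len 4), cursors c1@0 c2@2 c3@4, authorship ....
After op 2 (move_left): buffer="dxnd" (len 4), cursors c1@0 c2@1 c3@3, authorship ....
After op 3 (add_cursor(3)): buffer="dxnd" (len 4), cursors c1@0 c2@1 c3@3 c4@3, authorship ....
After op 4 (insert('i')): buffer="idixniid" (len 8), cursors c1@1 c2@3 c3@7 c4@7, authorship 1.2..34.
After op 5 (move_left): buffer="idixniid" (len 8), cursors c1@0 c2@2 c3@6 c4@6, authorship 1.2..34.
After op 6 (insert('r')): buffer="ridrixnirrid" (len 12), cursors c1@1 c2@4 c3@10 c4@10, authorship 11.22..3344.
After op 7 (move_left): buffer="ridrixnirrid" (len 12), cursors c1@0 c2@3 c3@9 c4@9, authorship 11.22..3344.
After op 8 (insert('q')): buffer="qridqrixnirqqrid" (len 16), cursors c1@1 c2@5 c3@13 c4@13, authorship 111.222..333444.

Answer: 1 5 13 13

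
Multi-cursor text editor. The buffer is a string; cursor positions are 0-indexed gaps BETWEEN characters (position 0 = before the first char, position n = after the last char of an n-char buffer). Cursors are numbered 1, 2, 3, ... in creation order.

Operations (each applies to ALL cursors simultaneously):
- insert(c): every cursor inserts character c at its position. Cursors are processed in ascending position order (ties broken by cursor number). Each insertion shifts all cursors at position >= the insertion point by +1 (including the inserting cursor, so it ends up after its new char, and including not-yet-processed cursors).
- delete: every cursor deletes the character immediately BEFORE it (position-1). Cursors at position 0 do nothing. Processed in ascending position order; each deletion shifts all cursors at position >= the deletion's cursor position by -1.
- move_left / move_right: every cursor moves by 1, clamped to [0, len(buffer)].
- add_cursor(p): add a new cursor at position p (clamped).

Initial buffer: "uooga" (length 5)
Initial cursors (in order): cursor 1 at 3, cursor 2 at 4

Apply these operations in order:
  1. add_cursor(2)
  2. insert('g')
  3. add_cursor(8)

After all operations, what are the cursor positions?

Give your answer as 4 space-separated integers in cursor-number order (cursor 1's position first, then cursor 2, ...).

Answer: 5 7 3 8

Derivation:
After op 1 (add_cursor(2)): buffer="uooga" (len 5), cursors c3@2 c1@3 c2@4, authorship .....
After op 2 (insert('g')): buffer="uogoggga" (len 8), cursors c3@3 c1@5 c2@7, authorship ..3.1.2.
After op 3 (add_cursor(8)): buffer="uogoggga" (len 8), cursors c3@3 c1@5 c2@7 c4@8, authorship ..3.1.2.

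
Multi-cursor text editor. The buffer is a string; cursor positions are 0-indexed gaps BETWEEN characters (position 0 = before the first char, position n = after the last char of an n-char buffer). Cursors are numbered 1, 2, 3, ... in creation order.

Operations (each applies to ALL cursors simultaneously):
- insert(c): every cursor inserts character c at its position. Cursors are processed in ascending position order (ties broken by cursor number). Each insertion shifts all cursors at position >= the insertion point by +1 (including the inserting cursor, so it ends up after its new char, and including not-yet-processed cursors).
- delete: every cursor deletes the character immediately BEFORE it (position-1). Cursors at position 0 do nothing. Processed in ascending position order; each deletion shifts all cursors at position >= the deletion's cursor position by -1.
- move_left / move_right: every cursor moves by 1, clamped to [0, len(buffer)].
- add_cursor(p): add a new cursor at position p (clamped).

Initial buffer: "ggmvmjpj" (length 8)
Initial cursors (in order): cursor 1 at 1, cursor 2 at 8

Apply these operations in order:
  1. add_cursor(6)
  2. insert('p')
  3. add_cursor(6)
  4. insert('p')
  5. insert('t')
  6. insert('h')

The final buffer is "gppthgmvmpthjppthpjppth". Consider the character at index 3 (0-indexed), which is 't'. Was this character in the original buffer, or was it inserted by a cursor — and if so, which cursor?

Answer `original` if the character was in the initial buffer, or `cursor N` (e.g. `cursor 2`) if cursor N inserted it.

Answer: cursor 1

Derivation:
After op 1 (add_cursor(6)): buffer="ggmvmjpj" (len 8), cursors c1@1 c3@6 c2@8, authorship ........
After op 2 (insert('p')): buffer="gpgmvmjppjp" (len 11), cursors c1@2 c3@8 c2@11, authorship .1.....3..2
After op 3 (add_cursor(6)): buffer="gpgmvmjppjp" (len 11), cursors c1@2 c4@6 c3@8 c2@11, authorship .1.....3..2
After op 4 (insert('p')): buffer="gppgmvmpjpppjpp" (len 15), cursors c1@3 c4@8 c3@11 c2@15, authorship .11....4.33..22
After op 5 (insert('t')): buffer="gpptgmvmptjpptpjppt" (len 19), cursors c1@4 c4@10 c3@14 c2@19, authorship .111....44.333..222
After op 6 (insert('h')): buffer="gppthgmvmpthjppthpjppth" (len 23), cursors c1@5 c4@12 c3@17 c2@23, authorship .1111....444.3333..2222
Authorship (.=original, N=cursor N): . 1 1 1 1 . . . . 4 4 4 . 3 3 3 3 . . 2 2 2 2
Index 3: author = 1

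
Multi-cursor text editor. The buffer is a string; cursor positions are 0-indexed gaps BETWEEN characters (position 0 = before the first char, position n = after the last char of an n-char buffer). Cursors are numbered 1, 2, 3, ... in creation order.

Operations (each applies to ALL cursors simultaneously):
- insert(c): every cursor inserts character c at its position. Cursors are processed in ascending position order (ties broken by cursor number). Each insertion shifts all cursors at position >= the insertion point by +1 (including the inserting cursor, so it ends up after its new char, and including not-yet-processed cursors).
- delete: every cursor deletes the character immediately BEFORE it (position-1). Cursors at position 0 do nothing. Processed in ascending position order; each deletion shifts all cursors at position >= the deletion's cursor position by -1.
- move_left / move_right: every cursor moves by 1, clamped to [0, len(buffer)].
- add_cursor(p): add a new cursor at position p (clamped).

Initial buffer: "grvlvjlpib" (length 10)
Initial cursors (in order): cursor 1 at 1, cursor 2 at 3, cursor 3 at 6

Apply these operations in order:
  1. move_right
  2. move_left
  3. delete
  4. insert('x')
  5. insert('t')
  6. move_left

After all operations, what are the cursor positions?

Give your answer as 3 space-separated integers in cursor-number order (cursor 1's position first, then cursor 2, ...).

After op 1 (move_right): buffer="grvlvjlpib" (len 10), cursors c1@2 c2@4 c3@7, authorship ..........
After op 2 (move_left): buffer="grvlvjlpib" (len 10), cursors c1@1 c2@3 c3@6, authorship ..........
After op 3 (delete): buffer="rlvlpib" (len 7), cursors c1@0 c2@1 c3@3, authorship .......
After op 4 (insert('x')): buffer="xrxlvxlpib" (len 10), cursors c1@1 c2@3 c3@6, authorship 1.2..3....
After op 5 (insert('t')): buffer="xtrxtlvxtlpib" (len 13), cursors c1@2 c2@5 c3@9, authorship 11.22..33....
After op 6 (move_left): buffer="xtrxtlvxtlpib" (len 13), cursors c1@1 c2@4 c3@8, authorship 11.22..33....

Answer: 1 4 8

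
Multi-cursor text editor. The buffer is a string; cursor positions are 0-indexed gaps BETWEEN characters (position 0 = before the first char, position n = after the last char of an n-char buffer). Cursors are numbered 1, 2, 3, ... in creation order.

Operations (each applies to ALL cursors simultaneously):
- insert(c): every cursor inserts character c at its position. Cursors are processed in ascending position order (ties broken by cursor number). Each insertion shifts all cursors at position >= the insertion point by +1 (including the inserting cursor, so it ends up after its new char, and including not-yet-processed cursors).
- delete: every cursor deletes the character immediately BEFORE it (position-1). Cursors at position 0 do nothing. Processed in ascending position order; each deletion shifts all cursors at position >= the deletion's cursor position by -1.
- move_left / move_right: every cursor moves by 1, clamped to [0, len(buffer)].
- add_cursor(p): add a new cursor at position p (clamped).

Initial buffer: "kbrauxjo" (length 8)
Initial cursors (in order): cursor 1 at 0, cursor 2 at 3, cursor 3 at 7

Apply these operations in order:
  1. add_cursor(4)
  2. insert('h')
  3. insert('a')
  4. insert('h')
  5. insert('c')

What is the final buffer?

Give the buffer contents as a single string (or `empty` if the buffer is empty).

Answer: hahckbrhahcahahcuxjhahco

Derivation:
After op 1 (add_cursor(4)): buffer="kbrauxjo" (len 8), cursors c1@0 c2@3 c4@4 c3@7, authorship ........
After op 2 (insert('h')): buffer="hkbrhahuxjho" (len 12), cursors c1@1 c2@5 c4@7 c3@11, authorship 1...2.4...3.
After op 3 (insert('a')): buffer="hakbrhaahauxjhao" (len 16), cursors c1@2 c2@7 c4@10 c3@15, authorship 11...22.44...33.
After op 4 (insert('h')): buffer="hahkbrhahahahuxjhaho" (len 20), cursors c1@3 c2@9 c4@13 c3@19, authorship 111...222.444...333.
After op 5 (insert('c')): buffer="hahckbrhahcahahcuxjhahco" (len 24), cursors c1@4 c2@11 c4@16 c3@23, authorship 1111...2222.4444...3333.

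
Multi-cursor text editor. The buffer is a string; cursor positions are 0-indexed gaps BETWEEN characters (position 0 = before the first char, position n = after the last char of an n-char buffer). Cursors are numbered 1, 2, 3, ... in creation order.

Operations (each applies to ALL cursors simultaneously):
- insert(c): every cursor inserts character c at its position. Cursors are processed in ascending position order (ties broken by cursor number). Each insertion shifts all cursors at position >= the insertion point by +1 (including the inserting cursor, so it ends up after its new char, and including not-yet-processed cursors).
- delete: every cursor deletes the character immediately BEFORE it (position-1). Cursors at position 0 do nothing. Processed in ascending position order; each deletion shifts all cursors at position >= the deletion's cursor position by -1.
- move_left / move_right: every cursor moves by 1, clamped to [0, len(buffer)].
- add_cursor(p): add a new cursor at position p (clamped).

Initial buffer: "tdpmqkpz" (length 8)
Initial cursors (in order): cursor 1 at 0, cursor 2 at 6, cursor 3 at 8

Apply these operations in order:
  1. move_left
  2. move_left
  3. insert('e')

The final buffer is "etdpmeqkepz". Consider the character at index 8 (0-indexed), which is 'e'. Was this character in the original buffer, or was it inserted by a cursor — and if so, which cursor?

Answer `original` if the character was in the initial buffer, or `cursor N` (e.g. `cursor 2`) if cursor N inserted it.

Answer: cursor 3

Derivation:
After op 1 (move_left): buffer="tdpmqkpz" (len 8), cursors c1@0 c2@5 c3@7, authorship ........
After op 2 (move_left): buffer="tdpmqkpz" (len 8), cursors c1@0 c2@4 c3@6, authorship ........
After op 3 (insert('e')): buffer="etdpmeqkepz" (len 11), cursors c1@1 c2@6 c3@9, authorship 1....2..3..
Authorship (.=original, N=cursor N): 1 . . . . 2 . . 3 . .
Index 8: author = 3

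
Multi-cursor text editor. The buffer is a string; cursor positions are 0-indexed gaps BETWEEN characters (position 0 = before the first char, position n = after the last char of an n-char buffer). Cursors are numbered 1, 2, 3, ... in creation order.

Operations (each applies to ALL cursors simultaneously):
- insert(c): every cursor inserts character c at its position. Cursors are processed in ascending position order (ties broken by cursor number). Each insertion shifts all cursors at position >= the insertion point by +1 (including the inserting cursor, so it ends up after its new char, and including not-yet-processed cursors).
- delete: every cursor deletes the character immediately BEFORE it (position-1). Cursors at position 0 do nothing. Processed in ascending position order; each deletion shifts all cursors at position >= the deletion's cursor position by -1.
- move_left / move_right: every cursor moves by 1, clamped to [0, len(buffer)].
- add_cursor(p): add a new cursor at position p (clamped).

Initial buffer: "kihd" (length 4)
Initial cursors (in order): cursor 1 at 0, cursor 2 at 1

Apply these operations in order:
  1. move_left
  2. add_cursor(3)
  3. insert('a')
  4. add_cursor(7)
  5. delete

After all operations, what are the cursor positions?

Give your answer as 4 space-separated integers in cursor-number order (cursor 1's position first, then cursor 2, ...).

After op 1 (move_left): buffer="kihd" (len 4), cursors c1@0 c2@0, authorship ....
After op 2 (add_cursor(3)): buffer="kihd" (len 4), cursors c1@0 c2@0 c3@3, authorship ....
After op 3 (insert('a')): buffer="aakihad" (len 7), cursors c1@2 c2@2 c3@6, authorship 12...3.
After op 4 (add_cursor(7)): buffer="aakihad" (len 7), cursors c1@2 c2@2 c3@6 c4@7, authorship 12...3.
After op 5 (delete): buffer="kih" (len 3), cursors c1@0 c2@0 c3@3 c4@3, authorship ...

Answer: 0 0 3 3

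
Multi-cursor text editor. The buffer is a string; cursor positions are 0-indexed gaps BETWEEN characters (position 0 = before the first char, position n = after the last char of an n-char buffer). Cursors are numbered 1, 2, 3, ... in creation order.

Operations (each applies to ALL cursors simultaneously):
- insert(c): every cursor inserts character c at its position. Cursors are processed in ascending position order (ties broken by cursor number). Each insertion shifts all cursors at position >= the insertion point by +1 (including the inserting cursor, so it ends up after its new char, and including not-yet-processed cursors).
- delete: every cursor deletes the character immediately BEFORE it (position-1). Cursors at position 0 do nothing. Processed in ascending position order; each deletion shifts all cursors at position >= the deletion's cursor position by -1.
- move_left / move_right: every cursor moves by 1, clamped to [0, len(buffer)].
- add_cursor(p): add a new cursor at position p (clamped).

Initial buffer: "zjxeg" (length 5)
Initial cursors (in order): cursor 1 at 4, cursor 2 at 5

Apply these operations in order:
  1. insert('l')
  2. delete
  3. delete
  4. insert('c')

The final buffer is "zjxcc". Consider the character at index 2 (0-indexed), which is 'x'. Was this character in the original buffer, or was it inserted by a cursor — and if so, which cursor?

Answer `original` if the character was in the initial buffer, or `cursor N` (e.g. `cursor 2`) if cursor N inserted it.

After op 1 (insert('l')): buffer="zjxelgl" (len 7), cursors c1@5 c2@7, authorship ....1.2
After op 2 (delete): buffer="zjxeg" (len 5), cursors c1@4 c2@5, authorship .....
After op 3 (delete): buffer="zjx" (len 3), cursors c1@3 c2@3, authorship ...
After op 4 (insert('c')): buffer="zjxcc" (len 5), cursors c1@5 c2@5, authorship ...12
Authorship (.=original, N=cursor N): . . . 1 2
Index 2: author = original

Answer: original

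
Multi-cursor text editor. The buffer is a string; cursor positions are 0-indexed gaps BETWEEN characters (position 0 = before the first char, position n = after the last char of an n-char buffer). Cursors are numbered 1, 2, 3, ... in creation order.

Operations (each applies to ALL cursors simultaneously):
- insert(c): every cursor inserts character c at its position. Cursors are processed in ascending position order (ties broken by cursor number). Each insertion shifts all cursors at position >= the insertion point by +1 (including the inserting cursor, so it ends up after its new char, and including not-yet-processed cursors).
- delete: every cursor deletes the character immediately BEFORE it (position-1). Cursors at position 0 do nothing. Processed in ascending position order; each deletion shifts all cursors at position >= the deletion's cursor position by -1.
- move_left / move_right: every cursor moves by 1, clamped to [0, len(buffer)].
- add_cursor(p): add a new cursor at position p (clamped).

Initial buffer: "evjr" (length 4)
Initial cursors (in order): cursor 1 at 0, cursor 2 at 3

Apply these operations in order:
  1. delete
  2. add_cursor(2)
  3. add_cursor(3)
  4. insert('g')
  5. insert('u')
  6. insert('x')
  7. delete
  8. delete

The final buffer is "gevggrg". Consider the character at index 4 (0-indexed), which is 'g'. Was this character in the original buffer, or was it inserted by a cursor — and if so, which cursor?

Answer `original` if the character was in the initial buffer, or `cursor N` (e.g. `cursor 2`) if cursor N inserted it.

Answer: cursor 3

Derivation:
After op 1 (delete): buffer="evr" (len 3), cursors c1@0 c2@2, authorship ...
After op 2 (add_cursor(2)): buffer="evr" (len 3), cursors c1@0 c2@2 c3@2, authorship ...
After op 3 (add_cursor(3)): buffer="evr" (len 3), cursors c1@0 c2@2 c3@2 c4@3, authorship ...
After op 4 (insert('g')): buffer="gevggrg" (len 7), cursors c1@1 c2@5 c3@5 c4@7, authorship 1..23.4
After op 5 (insert('u')): buffer="guevgguurgu" (len 11), cursors c1@2 c2@8 c3@8 c4@11, authorship 11..2323.44
After op 6 (insert('x')): buffer="guxevgguuxxrgux" (len 15), cursors c1@3 c2@11 c3@11 c4@15, authorship 111..232323.444
After op 7 (delete): buffer="guevgguurgu" (len 11), cursors c1@2 c2@8 c3@8 c4@11, authorship 11..2323.44
After op 8 (delete): buffer="gevggrg" (len 7), cursors c1@1 c2@5 c3@5 c4@7, authorship 1..23.4
Authorship (.=original, N=cursor N): 1 . . 2 3 . 4
Index 4: author = 3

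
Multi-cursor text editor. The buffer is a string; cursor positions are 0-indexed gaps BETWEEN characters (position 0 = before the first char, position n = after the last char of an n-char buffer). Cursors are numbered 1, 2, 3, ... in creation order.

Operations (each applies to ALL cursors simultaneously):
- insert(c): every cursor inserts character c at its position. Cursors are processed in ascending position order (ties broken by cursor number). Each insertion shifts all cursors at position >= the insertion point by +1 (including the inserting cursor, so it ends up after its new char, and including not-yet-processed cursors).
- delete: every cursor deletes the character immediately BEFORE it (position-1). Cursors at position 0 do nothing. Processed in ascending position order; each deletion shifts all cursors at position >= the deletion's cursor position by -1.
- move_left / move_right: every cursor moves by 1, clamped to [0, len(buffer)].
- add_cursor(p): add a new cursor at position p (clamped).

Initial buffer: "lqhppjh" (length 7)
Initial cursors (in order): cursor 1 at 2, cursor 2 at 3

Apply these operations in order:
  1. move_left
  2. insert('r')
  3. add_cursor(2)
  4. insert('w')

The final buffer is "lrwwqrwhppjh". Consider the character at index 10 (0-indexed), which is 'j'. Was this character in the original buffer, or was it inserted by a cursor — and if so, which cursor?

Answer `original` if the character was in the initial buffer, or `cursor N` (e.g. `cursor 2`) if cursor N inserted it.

Answer: original

Derivation:
After op 1 (move_left): buffer="lqhppjh" (len 7), cursors c1@1 c2@2, authorship .......
After op 2 (insert('r')): buffer="lrqrhppjh" (len 9), cursors c1@2 c2@4, authorship .1.2.....
After op 3 (add_cursor(2)): buffer="lrqrhppjh" (len 9), cursors c1@2 c3@2 c2@4, authorship .1.2.....
After op 4 (insert('w')): buffer="lrwwqrwhppjh" (len 12), cursors c1@4 c3@4 c2@7, authorship .113.22.....
Authorship (.=original, N=cursor N): . 1 1 3 . 2 2 . . . . .
Index 10: author = original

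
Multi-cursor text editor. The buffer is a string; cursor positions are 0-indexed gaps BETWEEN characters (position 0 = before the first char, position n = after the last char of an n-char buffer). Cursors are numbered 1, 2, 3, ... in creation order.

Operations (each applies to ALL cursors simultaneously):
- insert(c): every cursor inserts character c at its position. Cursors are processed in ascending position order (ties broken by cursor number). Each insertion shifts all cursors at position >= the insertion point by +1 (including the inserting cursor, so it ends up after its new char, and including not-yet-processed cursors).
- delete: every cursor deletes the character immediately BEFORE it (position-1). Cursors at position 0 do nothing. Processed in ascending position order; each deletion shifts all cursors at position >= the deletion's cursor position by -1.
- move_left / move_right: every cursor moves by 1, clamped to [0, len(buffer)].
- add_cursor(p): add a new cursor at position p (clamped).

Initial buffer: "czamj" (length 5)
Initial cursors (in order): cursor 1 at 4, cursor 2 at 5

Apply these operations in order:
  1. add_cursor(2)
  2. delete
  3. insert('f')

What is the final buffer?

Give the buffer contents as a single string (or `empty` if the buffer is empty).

After op 1 (add_cursor(2)): buffer="czamj" (len 5), cursors c3@2 c1@4 c2@5, authorship .....
After op 2 (delete): buffer="ca" (len 2), cursors c3@1 c1@2 c2@2, authorship ..
After op 3 (insert('f')): buffer="cfaff" (len 5), cursors c3@2 c1@5 c2@5, authorship .3.12

Answer: cfaff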